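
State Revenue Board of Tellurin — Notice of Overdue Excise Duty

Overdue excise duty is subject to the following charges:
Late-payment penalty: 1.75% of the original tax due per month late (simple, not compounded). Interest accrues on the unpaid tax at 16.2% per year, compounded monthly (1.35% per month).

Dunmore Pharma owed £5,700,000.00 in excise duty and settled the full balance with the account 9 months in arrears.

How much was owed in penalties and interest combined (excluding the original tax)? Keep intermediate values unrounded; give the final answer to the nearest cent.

Late-payment penalty: 9 × 1.75% × £5,700,000.00 = £897,750.00
Interest: £5,700,000.00 × ((1 + 0.0135)^9 − 1) = £5,700,000.00 × 0.1282719… = £731,149.9076…
Penalties + interest = £897,750.0000 + £731,149.9076… = £1,628,899.91

£1,628,899.91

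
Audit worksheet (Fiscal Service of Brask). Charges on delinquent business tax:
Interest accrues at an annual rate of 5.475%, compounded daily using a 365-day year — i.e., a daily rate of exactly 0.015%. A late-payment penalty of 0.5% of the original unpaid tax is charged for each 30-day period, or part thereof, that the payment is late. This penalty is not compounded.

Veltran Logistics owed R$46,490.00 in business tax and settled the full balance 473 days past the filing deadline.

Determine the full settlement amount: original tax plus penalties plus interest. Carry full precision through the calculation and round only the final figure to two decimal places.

R$53,627.23

Penalty periods: ⌈473/30⌉ = 16; penalty = 16 × 0.5% × R$46,490.00 = R$3,719.20
Interest: R$46,490.00 × ((1 + 0.00015)^473 − 1) = R$46,490.00 × 0.07352184… = R$3,418.0302…
Total = R$46,490.00 + R$3,719.2000 + R$3,418.0302… = R$53,627.23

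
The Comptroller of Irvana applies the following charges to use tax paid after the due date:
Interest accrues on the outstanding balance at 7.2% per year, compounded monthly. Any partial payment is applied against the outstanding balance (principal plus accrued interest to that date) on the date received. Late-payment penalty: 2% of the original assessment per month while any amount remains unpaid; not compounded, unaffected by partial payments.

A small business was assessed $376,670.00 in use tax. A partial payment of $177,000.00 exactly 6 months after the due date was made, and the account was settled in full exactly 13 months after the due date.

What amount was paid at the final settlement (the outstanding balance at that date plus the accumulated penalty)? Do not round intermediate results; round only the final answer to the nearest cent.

$320,496.61

Monthly rate = 7.2% ÷ 12 = 0.6%
Balance at month 6: $376,670.0000 × (1 + 0.006)^6 = $390,435.1564…
After $177,000.00 payment: $390,435.1564… − $177,000.00 = $213,435.1564…
Balance at month 13: $213,435.1564… × (1 + 0.006)^7 = $222,562.4132…
Penalty: 13 × 2% × $376,670.00 = $97,934.20
Final settlement = outstanding balance + penalty = $222,562.4132… + $97,934.20 = $320,496.61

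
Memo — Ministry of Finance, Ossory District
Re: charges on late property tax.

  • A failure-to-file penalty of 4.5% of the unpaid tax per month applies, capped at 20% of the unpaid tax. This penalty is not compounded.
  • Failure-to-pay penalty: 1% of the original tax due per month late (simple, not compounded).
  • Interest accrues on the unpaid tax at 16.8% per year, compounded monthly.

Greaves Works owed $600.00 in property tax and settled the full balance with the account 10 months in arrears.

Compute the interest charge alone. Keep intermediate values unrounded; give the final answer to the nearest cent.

Interest (16.8%/yr ÷ 12 = 1.4%/month): $600.00 × ((1 + 0.014)^10 − 1) = $89.4945…

$89.49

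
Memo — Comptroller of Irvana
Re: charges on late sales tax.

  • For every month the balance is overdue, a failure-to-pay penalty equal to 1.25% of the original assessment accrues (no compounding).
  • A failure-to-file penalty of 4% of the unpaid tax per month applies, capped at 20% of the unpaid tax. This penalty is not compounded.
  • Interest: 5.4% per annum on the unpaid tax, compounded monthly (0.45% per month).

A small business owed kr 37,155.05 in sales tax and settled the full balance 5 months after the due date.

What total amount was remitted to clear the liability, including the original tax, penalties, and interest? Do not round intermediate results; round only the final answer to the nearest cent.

Failure-to-file: 5 × 4% × kr 37,155.05 = kr 7,431.01, capped at 20% × kr 37,155.05 = kr 7,431.01
Failure-to-pay penalty = 1.25% × kr 37,155.05 × 5 mo = kr 2,322.19…
Interest: kr 37,155.05 × ((1 + 0.0045)^5 − 1) = kr 37,155.05 × 0.0227034… = kr 843.5465…
Total = kr 37,155.05 + kr 9,753.2006… + kr 843.5465… = kr 47,751.80

kr 47,751.80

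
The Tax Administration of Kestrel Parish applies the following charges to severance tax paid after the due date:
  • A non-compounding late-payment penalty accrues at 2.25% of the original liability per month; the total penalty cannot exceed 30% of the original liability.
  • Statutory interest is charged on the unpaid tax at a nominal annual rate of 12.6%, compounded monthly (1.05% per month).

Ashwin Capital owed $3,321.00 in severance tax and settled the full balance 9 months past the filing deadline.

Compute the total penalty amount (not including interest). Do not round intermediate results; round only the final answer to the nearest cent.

Penalty: 9 × 2.25% × $3,321.00 = $672.50… (below the 30% cap of $996.30)

$672.50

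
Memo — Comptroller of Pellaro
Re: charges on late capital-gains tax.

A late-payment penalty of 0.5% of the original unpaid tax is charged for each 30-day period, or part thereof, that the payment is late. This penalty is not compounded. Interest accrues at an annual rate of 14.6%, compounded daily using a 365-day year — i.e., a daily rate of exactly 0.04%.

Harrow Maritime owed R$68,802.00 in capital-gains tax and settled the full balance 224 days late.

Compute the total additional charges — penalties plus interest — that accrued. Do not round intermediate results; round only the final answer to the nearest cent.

R$9,200.00

Penalty periods: ⌈224/30⌉ = 8; penalty = 8 × 0.5% × R$68,802.00 = R$2,752.08
Interest: R$68,802.00 × ((1 + 0.0004)^224 − 1) = R$68,802.00 × 0.09371711… = R$6,447.9244…
Penalties + interest = R$2,752.0800 + R$6,447.9244… = R$9,200.00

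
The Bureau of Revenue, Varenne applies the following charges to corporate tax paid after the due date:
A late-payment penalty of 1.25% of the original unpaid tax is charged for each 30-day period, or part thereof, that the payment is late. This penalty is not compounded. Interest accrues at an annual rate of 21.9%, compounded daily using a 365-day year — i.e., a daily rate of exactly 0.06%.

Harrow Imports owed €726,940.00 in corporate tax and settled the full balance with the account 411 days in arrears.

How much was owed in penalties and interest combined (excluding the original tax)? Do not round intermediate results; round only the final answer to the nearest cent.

Penalty periods: ⌈411/30⌉ = 14; penalty = 14 × 1.25% × €726,940.00 = €127,214.50
Interest: €726,940.00 × ((1 + 0.0006)^411 − 1) = €726,940.00 × 0.27957252… = €203,232.4441…
Penalties + interest = €127,214.5000 + €203,232.4441… = €330,446.94

€330,446.94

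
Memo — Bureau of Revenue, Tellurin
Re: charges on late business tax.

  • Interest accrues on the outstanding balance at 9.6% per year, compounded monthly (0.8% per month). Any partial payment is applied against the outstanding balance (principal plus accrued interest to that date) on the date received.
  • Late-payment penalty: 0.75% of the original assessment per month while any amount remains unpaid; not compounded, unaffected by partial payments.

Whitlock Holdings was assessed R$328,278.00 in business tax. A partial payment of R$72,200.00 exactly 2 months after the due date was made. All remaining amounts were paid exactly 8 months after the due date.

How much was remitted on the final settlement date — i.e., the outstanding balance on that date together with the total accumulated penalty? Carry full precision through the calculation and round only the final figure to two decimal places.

R$293,846.60

Balance at month 2: R$328,278.0000 × (1 + 0.008)^2 = R$333,551.4578…
After R$72,200.00 payment: R$333,551.4578… − R$72,200.00 = R$261,351.4578…
Balance at month 8: R$261,351.4578… × (1 + 0.008)^6 = R$274,149.9175…
Penalty: 8 × 0.75% × R$328,278.00 = R$19,696.68
Final settlement = outstanding balance + penalty = R$274,149.9175… + R$19,696.68 = R$293,846.60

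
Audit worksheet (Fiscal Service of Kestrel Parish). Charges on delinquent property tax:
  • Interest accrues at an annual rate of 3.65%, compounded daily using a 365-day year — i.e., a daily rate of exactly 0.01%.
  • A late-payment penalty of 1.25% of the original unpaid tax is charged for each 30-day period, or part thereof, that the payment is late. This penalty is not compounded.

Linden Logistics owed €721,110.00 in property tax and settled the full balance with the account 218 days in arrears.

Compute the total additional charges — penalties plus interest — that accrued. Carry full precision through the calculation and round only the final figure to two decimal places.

€88,003.00

Penalty periods: ⌈218/30⌉ = 8; penalty = 8 × 1.25% × €721,110.00 = €72,111.00
Interest: €721,110.00 × ((1 + 0.0001)^218 − 1) = €721,110.00 × 0.02203824… = €15,891.9968…
Penalties + interest = €72,111.0000 + €15,891.9968… = €88,003.00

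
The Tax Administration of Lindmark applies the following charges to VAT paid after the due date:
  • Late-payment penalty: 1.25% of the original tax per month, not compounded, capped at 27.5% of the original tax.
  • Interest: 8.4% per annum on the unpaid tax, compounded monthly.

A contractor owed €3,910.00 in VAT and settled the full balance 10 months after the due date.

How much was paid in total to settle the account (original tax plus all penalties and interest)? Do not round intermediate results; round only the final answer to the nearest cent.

Penalty: 10 × 1.25% × €3,910.00 = €488.75 (below the 27.5% cap of €1,075.25)
Interest (8.4%/yr ÷ 12 = 0.7%/month): €3,910.00 × ((1 + 0.007)^10 − 1) = €282.4845…
Total = €3,910.00 + €488.7500 + €282.4845… = €4,681.23

€4,681.23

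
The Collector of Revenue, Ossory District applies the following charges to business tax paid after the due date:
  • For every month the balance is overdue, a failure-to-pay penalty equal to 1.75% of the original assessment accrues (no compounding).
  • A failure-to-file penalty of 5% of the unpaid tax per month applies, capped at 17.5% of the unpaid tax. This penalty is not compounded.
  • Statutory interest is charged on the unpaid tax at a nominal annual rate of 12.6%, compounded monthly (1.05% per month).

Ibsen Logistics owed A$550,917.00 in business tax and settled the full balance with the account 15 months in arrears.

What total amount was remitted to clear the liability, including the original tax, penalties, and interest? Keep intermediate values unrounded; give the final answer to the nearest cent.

Failure-to-file: 15 × 5% × A$550,917.00 = A$413,187.75, capped at 17.5% × A$550,917.00 = A$96,410.48…
Failure-to-pay penalty = 1.75% × A$550,917.00 × 15 mo = A$144,615.71…
Interest: A$550,917.00 × ((1 + 0.0105)^15 − 1) = A$550,917.00 × 0.1696200… = A$93,446.5146…
Total = A$550,917.00 + A$241,026.1875 + A$93,446.5146… = A$885,389.70

A$885,389.70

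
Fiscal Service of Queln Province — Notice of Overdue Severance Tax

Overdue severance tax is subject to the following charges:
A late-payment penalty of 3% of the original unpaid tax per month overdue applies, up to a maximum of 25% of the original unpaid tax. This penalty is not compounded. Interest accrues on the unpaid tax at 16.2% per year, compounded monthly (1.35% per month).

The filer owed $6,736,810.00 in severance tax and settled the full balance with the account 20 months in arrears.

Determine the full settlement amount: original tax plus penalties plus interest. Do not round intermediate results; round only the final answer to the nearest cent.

Penalty (uncapped): 20 × 3% × $6,736,810.00 = $4,042,086.00; cap = 25% × $6,736,810.00 = $1,684,202.50 → penalty = $1,684,202.50
Interest: $6,736,810.00 × ((1 + 0.0135)^20 − 1) = $6,736,810.00 × 0.3076004… = $2,072,245.7716…
Total = $6,736,810.00 + $1,684,202.5000 + $2,072,245.7716… = $10,493,258.27

$10,493,258.27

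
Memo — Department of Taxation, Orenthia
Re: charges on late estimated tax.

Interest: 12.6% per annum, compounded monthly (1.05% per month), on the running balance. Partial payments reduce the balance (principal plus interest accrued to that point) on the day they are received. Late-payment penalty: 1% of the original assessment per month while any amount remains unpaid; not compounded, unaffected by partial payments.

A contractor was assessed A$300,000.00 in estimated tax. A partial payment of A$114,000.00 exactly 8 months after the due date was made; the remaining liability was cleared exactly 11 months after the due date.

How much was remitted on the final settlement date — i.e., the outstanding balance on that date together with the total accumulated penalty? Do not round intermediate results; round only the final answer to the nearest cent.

A$251,898.81

Balance at month 8: A$300,000.0000 × (1 + 0.0105)^8 = A$326,145.8055…
After A$114,000.00 payment: A$326,145.8055… − A$114,000.00 = A$212,145.8055…
Balance at month 11: A$212,145.8055… × (1 + 0.0105)^3 = A$218,898.8112…
Penalty: 11 × 1% × A$300,000.00 = A$33,000.00
Final settlement = outstanding balance + penalty = A$218,898.8112… + A$33,000.00 = A$251,898.81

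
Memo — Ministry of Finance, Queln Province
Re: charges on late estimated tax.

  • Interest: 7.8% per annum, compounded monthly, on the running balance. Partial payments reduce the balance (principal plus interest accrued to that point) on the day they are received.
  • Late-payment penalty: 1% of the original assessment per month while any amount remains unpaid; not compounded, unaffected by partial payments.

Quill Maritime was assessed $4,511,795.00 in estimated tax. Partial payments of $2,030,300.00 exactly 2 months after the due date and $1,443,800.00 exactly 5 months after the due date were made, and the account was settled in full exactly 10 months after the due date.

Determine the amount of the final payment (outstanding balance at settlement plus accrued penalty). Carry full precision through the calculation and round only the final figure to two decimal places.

Monthly rate = 7.8% ÷ 12 = 0.65%
Balance at month 2: $4,511,795.0000 × (1 + 0.0065)^2 = $4,570,638.9583…
After $2,030,300.00 payment: $4,570,638.9583… − $2,030,300.00 = $2,540,338.9583…
Balance at month 5: $2,540,338.9583… × (1 + 0.0065)^3 = $2,590,198.2536…
After $1,443,800.00 payment: $2,590,198.2536… − $1,443,800.00 = $1,146,398.2536…
Balance at month 10: $1,146,398.2536… × (1 + 0.0065)^5 = $1,184,143.7087…
Penalty: 10 × 1% × $4,511,795.00 = $451,179.50
Final settlement = outstanding balance + penalty = $1,184,143.7087… + $451,179.50 = $1,635,323.21

$1,635,323.21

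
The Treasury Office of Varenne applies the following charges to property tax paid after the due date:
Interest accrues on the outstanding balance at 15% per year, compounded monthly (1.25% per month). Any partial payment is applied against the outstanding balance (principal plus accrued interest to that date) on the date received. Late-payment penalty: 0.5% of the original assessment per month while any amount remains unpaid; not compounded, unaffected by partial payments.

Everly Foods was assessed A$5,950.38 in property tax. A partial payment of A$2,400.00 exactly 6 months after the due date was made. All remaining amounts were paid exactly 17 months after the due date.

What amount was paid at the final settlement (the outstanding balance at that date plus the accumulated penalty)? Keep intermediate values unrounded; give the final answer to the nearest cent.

Balance at month 6: A$5,950.3800 × (1 + 0.0125)^6 = A$6,410.8393…
After A$2,400.00 payment: A$6,410.8393… − A$2,400.00 = A$4,010.8393…
Balance at month 17: A$4,010.8393… × (1 + 0.0125)^11 = A$4,598.1233…
Penalty: 17 × 0.5% × A$5,950.38 = A$505.78…
Final settlement = outstanding balance + penalty = A$4,598.1233… + A$505.78… = A$5,103.91

A$5,103.91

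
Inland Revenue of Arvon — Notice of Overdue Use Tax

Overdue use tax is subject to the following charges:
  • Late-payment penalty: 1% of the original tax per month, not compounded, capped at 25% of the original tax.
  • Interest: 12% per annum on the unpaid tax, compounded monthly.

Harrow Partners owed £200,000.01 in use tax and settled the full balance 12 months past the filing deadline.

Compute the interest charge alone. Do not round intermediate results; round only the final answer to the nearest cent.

Interest (12%/yr ÷ 12 = 1%/month): £200,000.01 × ((1 + 0.01)^12 − 1) = £25,365.0073…

£25,365.01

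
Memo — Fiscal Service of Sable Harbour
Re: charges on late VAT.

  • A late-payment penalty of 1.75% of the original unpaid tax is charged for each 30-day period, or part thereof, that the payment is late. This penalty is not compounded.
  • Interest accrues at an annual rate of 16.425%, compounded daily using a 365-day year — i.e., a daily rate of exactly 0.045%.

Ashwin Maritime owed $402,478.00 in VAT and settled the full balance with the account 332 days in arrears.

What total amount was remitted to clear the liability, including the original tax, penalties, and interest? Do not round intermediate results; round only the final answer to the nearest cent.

$551,836.91

Penalty periods: ⌈332/30⌉ = 12; penalty = 12 × 1.75% × $402,478.00 = $84,520.38
Interest: $402,478.00 × ((1 + 0.00045)^332 − 1) = $402,478.00 × 0.16109833… = $64,838.5345…
Total = $402,478.00 + $84,520.3800 + $64,838.5345… = $551,836.91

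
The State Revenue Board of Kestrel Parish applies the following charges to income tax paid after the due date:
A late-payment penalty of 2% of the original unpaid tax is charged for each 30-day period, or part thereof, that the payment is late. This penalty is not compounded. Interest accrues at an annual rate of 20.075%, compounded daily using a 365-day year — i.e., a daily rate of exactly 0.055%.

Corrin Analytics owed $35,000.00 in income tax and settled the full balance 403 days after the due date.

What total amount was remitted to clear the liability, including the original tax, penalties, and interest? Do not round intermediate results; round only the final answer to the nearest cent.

$53,482.04

Penalty periods: ⌈403/30⌉ = 14; penalty = 14 × 2% × $35,000.00 = $9,800.00
Interest: $35,000.00 × ((1 + 0.00055)^403 − 1) = $35,000.00 × 0.24805841… = $8,682.0442…
Total = $35,000.00 + $9,800.0000 + $8,682.0442… = $53,482.04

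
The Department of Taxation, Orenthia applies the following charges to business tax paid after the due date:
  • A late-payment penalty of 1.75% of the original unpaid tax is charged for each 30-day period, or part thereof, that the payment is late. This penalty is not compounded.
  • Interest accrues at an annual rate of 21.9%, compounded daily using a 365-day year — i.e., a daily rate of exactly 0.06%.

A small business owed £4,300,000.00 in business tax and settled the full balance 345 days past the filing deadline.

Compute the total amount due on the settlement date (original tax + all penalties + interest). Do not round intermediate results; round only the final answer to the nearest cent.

Penalty periods: ⌈345/30⌉ = 12; penalty = 12 × 1.75% × £4,300,000.00 = £903,000.00
Interest: £4,300,000.00 × ((1 + 0.0006)^345 − 1) = £4,300,000.00 × 0.22990622… = £988,596.7579…
Total = £4,300,000.00 + £903,000.0000 + £988,596.7579… = £6,191,596.76

£6,191,596.76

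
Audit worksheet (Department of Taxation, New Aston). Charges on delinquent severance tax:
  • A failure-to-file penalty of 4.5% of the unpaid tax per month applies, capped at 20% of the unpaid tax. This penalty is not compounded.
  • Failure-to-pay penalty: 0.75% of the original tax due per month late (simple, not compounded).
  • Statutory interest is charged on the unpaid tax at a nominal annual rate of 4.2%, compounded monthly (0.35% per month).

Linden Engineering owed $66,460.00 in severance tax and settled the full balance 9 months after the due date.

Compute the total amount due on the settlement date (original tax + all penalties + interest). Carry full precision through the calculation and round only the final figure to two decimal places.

$86,361.09

Failure-to-file: 9 × 4.5% × $66,460.00 = $26,916.30, capped at 20% × $66,460.00 = $13,292.00
Failure-to-pay penalty: 9 × 0.75% × $66,460.00 = $4,486.05
Interest: $66,460.00 × ((1 + 0.0035)^9 − 1) = $66,460.00 × 0.0319446… = $2,123.0395…
Total = $66,460.00 + $17,778.0500 + $2,123.0395… = $86,361.09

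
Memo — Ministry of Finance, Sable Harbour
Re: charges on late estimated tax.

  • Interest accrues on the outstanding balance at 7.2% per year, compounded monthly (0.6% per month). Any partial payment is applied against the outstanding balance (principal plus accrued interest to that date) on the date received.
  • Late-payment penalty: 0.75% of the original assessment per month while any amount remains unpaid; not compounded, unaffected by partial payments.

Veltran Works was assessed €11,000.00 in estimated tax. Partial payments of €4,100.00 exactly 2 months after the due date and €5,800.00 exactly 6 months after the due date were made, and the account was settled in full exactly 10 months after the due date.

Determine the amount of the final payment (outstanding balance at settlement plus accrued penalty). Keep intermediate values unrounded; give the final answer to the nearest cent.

€2,261.67

Balance at month 2: €11,000.0000 × (1 + 0.006)^2 = €11,132.3960
After €4,100.00 payment: €11,132.3960 − €4,100.00 = €7,032.3960
Balance at month 6: €7,032.3960 × (1 + 0.006)^4 = €7,202.6986…
After €5,800.00 payment: €7,202.6986… − €5,800.00 = €1,402.6986…
Balance at month 10: €1,402.6986… × (1 + 0.006)^4 = €1,436.6675…
Penalty: 10 × 0.75% × €11,000.00 = €825.00
Final settlement = outstanding balance + penalty = €1,436.6675… + €825.00 = €2,261.67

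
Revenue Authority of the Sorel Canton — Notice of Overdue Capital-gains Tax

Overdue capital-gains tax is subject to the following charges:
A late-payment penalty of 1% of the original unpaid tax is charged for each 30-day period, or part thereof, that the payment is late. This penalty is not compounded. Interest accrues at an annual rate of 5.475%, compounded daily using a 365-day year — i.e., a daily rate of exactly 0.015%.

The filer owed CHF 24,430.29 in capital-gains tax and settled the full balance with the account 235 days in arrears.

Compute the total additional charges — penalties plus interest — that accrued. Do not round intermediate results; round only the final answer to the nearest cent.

Penalty periods: ⌈235/30⌉ = 8; penalty = 8 × 1% × CHF 24,430.29 = CHF 1,954.42…
Interest: CHF 24,430.29 × ((1 + 0.00015)^235 − 1) = CHF 24,430.29 × 0.03587591… = CHF 876.4588…
Penalties + interest = CHF 1,954.4232 + CHF 876.4588… = CHF 2,830.88

CHF 2,830.88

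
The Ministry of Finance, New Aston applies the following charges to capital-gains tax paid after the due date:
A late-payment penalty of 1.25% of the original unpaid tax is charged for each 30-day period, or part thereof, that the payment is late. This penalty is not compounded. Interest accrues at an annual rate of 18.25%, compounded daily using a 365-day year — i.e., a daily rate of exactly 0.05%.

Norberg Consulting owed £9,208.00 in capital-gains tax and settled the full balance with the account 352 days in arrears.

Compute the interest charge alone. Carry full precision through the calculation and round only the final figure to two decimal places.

Interest: £9,208.00 × ((1 + 0.0005)^352 − 1) = £9,208.00 × 0.19238561… = £1,771.4867…

£1,771.49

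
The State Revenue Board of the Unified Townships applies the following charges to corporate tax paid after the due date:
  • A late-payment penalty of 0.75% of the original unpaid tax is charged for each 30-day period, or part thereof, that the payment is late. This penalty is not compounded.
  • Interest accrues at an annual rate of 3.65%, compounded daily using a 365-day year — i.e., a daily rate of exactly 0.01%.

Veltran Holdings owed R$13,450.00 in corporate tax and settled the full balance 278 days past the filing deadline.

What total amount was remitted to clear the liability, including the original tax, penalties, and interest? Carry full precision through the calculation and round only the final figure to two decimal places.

Penalty periods: ⌈278/30⌉ = 10; penalty = 10 × 0.75% × R$13,450.00 = R$1,008.75
Interest: R$13,450.00 × ((1 + 0.0001)^278 − 1) = R$13,450.00 × 0.02818860… = R$379.1366…
Total = R$13,450.00 + R$1,008.7500 + R$379.1366… = R$14,837.89

R$14,837.89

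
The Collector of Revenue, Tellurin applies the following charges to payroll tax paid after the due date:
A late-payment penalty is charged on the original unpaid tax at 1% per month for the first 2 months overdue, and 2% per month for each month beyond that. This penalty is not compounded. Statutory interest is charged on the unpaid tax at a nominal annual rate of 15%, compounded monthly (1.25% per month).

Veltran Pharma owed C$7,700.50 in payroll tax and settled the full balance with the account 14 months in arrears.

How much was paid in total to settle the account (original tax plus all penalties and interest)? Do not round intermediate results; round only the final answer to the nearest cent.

Penalty, months 1–2: 2 × 1% × C$7,700.50 = C$154.01
Penalty, months 3–14: 12 × 2% × C$7,700.50 = C$1,848.12
Interest: C$7,700.50 × ((1 + 0.0125)^14 − 1) = C$7,700.50 × 0.1899547… = C$1,462.7465…
Total = C$7,700.50 + C$2,002.1300 + C$1,462.7465… = C$11,165.38

C$11,165.38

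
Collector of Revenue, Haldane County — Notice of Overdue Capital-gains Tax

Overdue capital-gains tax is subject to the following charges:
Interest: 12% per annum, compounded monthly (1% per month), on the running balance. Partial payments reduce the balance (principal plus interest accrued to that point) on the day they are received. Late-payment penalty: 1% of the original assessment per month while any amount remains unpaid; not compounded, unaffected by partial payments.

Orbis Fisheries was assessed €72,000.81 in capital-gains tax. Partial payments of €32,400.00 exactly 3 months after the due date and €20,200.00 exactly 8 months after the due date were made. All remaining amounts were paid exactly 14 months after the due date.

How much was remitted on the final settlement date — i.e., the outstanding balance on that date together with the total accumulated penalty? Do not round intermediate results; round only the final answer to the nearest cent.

€35,252.83

Balance at month 3: €72,000.8100 × (1 + 0.01)^3 = €74,182.5065…
After €32,400.00 payment: €74,182.5065… − €32,400.00 = €41,782.5065…
Balance at month 8: €41,782.5065… × (1 + 0.01)^5 = €43,913.8343…
After €20,200.00 payment: €43,913.8343… − €20,200.00 = €23,713.8343…
Balance at month 14: €23,713.8343… × (1 + 0.01)^6 = €25,172.7130…
Penalty: 14 × 1% × €72,000.81 = €10,080.11…
Final settlement = outstanding balance + penalty = €25,172.7130… + €10,080.11… = €35,252.83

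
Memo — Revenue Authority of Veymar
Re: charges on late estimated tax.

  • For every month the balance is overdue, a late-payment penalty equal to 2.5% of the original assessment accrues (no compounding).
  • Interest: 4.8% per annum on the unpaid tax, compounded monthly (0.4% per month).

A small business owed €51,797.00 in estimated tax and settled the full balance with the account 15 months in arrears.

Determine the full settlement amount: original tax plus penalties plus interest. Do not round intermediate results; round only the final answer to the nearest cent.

Late-payment penalty: 15 × 2.5% × €51,797.00 = €19,423.88…
Interest: €51,797.00 × ((1 + 0.004)^15 − 1) = €51,797.00 × 0.0617095… = €3,196.3655…
Total = €51,797.00 + €19,423.8750 + €3,196.3655… = €74,417.24

€74,417.24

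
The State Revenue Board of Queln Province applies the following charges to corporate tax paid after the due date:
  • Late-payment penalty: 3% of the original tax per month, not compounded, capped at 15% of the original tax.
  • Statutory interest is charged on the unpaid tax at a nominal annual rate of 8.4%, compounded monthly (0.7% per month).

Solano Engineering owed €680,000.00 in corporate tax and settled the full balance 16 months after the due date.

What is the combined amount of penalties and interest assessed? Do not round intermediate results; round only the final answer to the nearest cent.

Penalty (uncapped): 16 × 3% × €680,000.00 = €326,400.00; cap = 15% × €680,000.00 = €102,000.00 → penalty = €102,000.00
Interest: €680,000.00 × ((1 + 0.007)^16 − 1) = €680,000.00 × 0.1180765… = €80,292.0364…
Penalties + interest = €102,000.0000 + €80,292.0364… = €182,292.04

€182,292.04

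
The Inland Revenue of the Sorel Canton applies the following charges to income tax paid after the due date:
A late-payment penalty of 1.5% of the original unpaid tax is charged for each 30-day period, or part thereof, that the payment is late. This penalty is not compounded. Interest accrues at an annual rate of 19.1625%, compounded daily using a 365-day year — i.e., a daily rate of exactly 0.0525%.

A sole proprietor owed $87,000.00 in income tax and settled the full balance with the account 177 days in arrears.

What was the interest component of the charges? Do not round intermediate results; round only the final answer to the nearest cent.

$8,469.68

Interest: $87,000.00 × ((1 + 0.000525)^177 − 1) = $87,000.00 × 0.09735267… = $8,469.6823…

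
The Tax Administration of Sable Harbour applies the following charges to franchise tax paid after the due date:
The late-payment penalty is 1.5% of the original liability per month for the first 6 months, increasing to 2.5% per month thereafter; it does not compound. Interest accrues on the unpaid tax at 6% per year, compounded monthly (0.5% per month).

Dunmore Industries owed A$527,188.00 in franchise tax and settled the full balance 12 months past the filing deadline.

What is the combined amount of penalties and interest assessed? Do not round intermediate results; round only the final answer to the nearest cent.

Penalty, months 1–6: 6 × 1.5% × A$527,188.00 = A$47,446.92
Penalty, months 7–12: 6 × 2.5% × A$527,188.00 = A$79,078.20
Interest: A$527,188.00 × ((1 + 0.005)^12 − 1) = A$527,188.00 × 0.0616778… = A$32,515.8023…
Penalties + interest = A$126,525.1200 + A$32,515.8023… = A$159,040.92

A$159,040.92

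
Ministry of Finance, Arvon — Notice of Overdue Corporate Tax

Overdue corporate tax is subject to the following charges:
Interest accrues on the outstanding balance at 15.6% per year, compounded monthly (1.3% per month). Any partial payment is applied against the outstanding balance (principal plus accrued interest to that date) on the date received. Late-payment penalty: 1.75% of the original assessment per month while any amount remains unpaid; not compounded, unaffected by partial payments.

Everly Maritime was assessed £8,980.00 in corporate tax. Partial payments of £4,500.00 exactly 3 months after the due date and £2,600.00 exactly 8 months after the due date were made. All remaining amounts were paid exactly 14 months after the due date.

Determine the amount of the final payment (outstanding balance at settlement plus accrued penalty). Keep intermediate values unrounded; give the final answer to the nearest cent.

Balance at month 3: £8,980.0000 × (1 + 0.013)^3 = £9,334.7926…
After £4,500.00 payment: £9,334.7926… − £4,500.00 = £4,834.7926…
Balance at month 8: £4,834.7926… × (1 + 0.013)^5 = £5,157.3318…
After £2,600.00 payment: £5,157.3318… − £2,600.00 = £2,557.3318…
Balance at month 14: £2,557.3318… × (1 + 0.013)^6 = £2,763.4000…
Penalty: 14 × 1.75% × £8,980.00 = £2,200.10
Final settlement = outstanding balance + penalty = £2,763.4000… + £2,200.10 = £4,963.50

£4,963.50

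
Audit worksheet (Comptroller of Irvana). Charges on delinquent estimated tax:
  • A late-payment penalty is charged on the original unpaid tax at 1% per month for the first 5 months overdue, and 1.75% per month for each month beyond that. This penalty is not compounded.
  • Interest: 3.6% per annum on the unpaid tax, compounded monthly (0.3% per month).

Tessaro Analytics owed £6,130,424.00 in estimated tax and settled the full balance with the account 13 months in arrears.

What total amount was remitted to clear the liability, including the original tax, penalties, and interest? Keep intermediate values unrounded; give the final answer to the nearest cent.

Penalty, months 1–5: 5 × 1% × £6,130,424.00 = £306,521.20
Penalty, months 6–13: 8 × 1.75% × £6,130,424.00 = £858,259.36
Interest: £6,130,424.00 × ((1 + 0.003)^13 − 1) = £6,130,424.00 × 0.0397098… = £243,437.7898…
Total = £6,130,424.00 + £1,164,780.5600 + £243,437.7898… = £7,538,642.35

£7,538,642.35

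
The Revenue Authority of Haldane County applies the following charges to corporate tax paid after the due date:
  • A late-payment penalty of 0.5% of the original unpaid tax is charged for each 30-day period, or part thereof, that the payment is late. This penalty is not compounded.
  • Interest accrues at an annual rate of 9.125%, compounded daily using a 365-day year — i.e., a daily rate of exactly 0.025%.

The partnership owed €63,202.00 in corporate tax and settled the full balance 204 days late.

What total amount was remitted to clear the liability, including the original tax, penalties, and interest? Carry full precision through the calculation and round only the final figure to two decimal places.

€68,720.56

Penalty periods: ⌈204/30⌉ = 7; penalty = 7 × 0.5% × €63,202.00 = €2,212.07
Interest: €63,202.00 × ((1 + 0.00025)^204 − 1) = €63,202.00 × 0.05231619… = €3,306.4876…
Total = €63,202.00 + €2,212.0700 + €3,306.4876… = €68,720.56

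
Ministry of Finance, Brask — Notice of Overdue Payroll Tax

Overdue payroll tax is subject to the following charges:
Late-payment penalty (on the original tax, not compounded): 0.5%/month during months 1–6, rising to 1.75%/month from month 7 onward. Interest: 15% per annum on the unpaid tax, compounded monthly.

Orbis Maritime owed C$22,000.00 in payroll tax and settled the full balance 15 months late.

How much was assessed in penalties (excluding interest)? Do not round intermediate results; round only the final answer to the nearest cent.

Penalty, months 1–6: 6 × 0.5% × C$22,000.00 = C$660.00
Penalty, months 7–15: 9 × 1.75% × C$22,000.00 = C$3,465.00
Total penalty = C$660.00 + C$3,465.00 = C$4,125.00

C$4,125.00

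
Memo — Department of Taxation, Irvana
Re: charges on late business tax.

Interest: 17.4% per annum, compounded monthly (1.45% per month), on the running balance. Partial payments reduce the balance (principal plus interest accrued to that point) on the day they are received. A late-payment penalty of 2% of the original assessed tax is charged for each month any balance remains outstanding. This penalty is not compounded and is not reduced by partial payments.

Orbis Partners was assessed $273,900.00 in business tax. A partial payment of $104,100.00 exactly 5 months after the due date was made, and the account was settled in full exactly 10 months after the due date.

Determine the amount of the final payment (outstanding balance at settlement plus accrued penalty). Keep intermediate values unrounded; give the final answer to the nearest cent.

Balance at month 5: $273,900.0000 × (1 + 0.0145)^5 = $294,342.0356…
After $104,100.00 payment: $294,342.0356… − $104,100.00 = $190,242.0356…
Balance at month 10: $190,242.0356… × (1 + 0.0145)^5 = $204,440.4090…
Penalty: 10 × 2% × $273,900.00 = $54,780.00
Final settlement = outstanding balance + penalty = $204,440.4090… + $54,780.00 = $259,220.41

$259,220.41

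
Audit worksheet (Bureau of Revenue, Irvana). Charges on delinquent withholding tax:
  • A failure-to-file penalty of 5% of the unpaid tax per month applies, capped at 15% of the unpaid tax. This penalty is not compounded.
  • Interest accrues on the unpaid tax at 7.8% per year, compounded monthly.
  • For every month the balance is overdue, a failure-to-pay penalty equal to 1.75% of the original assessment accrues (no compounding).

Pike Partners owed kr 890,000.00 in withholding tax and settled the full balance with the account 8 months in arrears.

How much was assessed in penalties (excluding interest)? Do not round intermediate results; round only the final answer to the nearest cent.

kr 258,100.00

Failure-to-file: 8 × 5% × kr 890,000.00 = kr 356,000.00, capped at 15% × kr 890,000.00 = kr 133,500.00
Failure-to-pay penalty: 8 × 1.75% × kr 890,000.00 = kr 124,600.00
Total penalty = kr 133,500.00 + kr 124,600.00 = kr 258,100.00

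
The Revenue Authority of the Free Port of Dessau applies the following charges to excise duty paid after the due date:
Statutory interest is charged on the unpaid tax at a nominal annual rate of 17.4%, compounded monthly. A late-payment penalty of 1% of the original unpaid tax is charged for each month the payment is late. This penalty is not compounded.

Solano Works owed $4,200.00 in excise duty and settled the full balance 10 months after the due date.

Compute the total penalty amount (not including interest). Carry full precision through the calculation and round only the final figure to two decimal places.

$420.00

Late-payment penalty: 10 × 1% × $4,200.00 = $420.00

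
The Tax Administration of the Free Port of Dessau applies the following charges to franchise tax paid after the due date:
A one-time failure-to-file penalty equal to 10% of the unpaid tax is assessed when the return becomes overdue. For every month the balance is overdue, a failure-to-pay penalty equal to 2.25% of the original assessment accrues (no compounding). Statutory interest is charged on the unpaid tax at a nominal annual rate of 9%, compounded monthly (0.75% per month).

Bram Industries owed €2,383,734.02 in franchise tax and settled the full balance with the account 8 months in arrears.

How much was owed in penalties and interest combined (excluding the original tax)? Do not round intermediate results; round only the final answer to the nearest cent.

Failure-to-file penalty: 10% × €2,383,734.02 = €238,373.40…
Failure-to-pay penalty = 2.25% × €2,383,734.02 × 8 mo = €429,072.12…
Interest: €2,383,734.02 × ((1 + 0.0075)^8 − 1) = €2,383,734.02 × 0.0615988… = €146,835.2691…
Penalties + interest = €667,445.5256 + €146,835.2691… = €814,280.79

€814,280.79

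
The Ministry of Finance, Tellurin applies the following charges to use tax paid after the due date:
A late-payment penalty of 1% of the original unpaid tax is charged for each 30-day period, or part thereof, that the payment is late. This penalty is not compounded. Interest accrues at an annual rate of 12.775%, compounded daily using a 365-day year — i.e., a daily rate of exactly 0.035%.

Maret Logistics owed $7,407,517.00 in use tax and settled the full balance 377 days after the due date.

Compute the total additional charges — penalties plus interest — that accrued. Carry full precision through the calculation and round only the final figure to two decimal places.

Penalty periods: ⌈377/30⌉ = 13; penalty = 13 × 1% × $7,407,517.00 = $962,977.21
Interest: $7,407,517.00 × ((1 + 0.00035)^377 − 1) = $7,407,517.00 × 0.14102492… = $1,044,644.5177…
Penalties + interest = $962,977.2100 + $1,044,644.5177… = $2,007,621.73

$2,007,621.73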